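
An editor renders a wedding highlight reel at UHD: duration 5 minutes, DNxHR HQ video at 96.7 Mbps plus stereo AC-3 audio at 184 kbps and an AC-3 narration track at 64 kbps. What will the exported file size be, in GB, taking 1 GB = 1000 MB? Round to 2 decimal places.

5 min = 300 s
Audio total: 184 + 64 = 248 kbps = 0.248 Mbps.
Total bitrate: 96.7 + 0.248 = 96.948 Mbps.
Stream data: 96.948 Mbps × 300 s = 29084.4 Mb.
29,084 Mb ÷ 8 = 3,636 MB → 3.636 GB.

3.64 GB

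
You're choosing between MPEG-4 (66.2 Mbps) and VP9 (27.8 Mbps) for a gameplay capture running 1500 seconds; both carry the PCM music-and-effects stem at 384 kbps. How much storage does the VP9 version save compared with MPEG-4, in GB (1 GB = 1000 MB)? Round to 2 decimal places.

7.20 GB

Audio: 384 kbps = 0.384 Mbps.
MPEG-4: 66.584 Mbps × 1500 s = 99876.0 Mb = 12.485 GB.
VP9: 28.184 Mbps × 1500 s = 42276.0 Mb = 5.285 GB.
Saving: 12.485 − 5.285 = 7.200 GB.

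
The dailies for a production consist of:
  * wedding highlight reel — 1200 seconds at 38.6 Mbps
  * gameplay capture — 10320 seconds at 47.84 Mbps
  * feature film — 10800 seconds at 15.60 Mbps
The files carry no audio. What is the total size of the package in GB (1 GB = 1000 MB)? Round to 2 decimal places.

88.56 GB

wedding highlight reel: 38.600 Mbps × 1200 s = 46320.0 Mb
gameplay capture: 47.840 Mbps × 10320 s = 493708.8 Mb
feature film: 15.600 Mbps × 10800 s = 168480.0 Mb
Total: 708508.8 Mb = 88563.6 MB.
= 88.56 GB.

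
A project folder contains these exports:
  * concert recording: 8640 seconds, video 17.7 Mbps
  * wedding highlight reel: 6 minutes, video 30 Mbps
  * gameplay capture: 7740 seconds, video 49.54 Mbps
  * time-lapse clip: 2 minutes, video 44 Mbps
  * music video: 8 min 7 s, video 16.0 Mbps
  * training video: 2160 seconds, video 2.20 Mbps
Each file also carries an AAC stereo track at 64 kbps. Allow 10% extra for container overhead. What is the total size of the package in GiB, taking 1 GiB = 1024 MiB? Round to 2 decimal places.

Audio: 64 kbps = 0.064 Mbps.
concert recording: 17.764 Mbps × 8640 s × 1.10 = 168829.1 Mb
wedding highlight reel: 30.064 Mbps × 360 s × 1.10 = 11905.3 Mb
gameplay capture: 49.604 Mbps × 7740 s × 1.10 = 422328.5 Mb
time-lapse clip: 44.064 Mbps × 120 s × 1.10 = 5816.4 Mb
music video: 16.064 Mbps × 487 s × 1.10 = 8605.5 Mb
training video: 2.264 Mbps × 2160 s × 1.10 = 5379.3 Mb
Total: 622864.1 Mb = 77858.0 MB.
= 72.51 GiB.

72.51 GiB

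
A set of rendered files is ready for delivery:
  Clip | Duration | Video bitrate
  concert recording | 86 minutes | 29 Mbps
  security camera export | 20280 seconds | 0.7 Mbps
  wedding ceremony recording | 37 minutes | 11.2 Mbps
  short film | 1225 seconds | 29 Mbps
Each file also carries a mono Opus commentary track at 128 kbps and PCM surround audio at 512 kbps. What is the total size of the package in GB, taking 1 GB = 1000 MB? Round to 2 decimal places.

Audio total: 128 + 512 = 640 kbps = 0.640 Mbps.
concert recording: 29.640 Mbps × 5160 s = 152942.4 Mb
security camera export: 1.340 Mbps × 20280 s = 27175.2 Mb
wedding ceremony recording: 11.840 Mbps × 2220 s = 26284.8 Mb
short film: 29.640 Mbps × 1225 s = 36309.0 Mb
Total: 242711.4 Mb = 30338.9 MB.
= 30.34 GB.

30.34 GB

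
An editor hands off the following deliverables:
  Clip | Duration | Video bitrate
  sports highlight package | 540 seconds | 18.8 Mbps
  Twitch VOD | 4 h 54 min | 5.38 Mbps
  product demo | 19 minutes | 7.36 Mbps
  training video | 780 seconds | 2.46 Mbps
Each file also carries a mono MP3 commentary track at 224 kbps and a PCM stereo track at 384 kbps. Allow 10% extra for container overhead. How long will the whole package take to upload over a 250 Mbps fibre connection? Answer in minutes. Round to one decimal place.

Audio total: 224 + 384 = 608 kbps = 0.608 Mbps.
sports highlight package: 19.408 Mbps × 540 s × 1.10 = 11528.4 Mb
Twitch VOD: 5.988 Mbps × 17640 s × 1.10 = 116191.2 Mb
product demo: 7.968 Mbps × 1140 s × 1.10 = 9991.9 Mb
training video: 3.068 Mbps × 780 s × 1.10 = 2632.3 Mb
Total: 140343.7 Mb = 17543.0 MB.
At 250 Mbps: 140343.7 / 250 = 561 s ≈ 9.36 minutes.

9.4 minutes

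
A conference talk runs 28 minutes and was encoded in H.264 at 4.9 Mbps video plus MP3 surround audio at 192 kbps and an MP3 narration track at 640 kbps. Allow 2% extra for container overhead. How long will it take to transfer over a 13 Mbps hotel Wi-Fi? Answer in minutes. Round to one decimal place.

28 min = 1680 s
Audio total: 192 + 640 = 832 kbps = 0.832 Mbps.
Total bitrate: 5.732 Mbps.
File: 5.732 Mbps × 1680 s = 9629.8 Mb.
With 2% container overhead: ×1.02. → 9822.4 Mb.
At 13 Mbps: 9822.4 / 13 = 755.6 s ≈ 12.6 minutes.

12.6 minutes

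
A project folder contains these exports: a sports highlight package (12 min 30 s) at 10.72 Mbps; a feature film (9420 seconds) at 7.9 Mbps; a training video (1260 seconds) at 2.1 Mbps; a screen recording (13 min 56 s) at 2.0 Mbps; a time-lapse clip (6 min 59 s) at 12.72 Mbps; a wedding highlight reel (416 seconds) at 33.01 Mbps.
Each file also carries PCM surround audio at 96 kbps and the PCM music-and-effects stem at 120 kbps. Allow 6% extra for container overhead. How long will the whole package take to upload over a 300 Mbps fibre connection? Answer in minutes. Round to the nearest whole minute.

Audio total: 96 + 120 = 216 kbps = 0.216 Mbps.
sports highlight package: 10.936 Mbps × 750 s × 1.06 = 8694.1 Mb
feature film: 8.116 Mbps × 9420 s × 1.06 = 81039.9 Mb
training video: 2.316 Mbps × 1260 s × 1.06 = 3093.2 Mb
screen recording: 2.216 Mbps × 836 s × 1.06 = 1963.7 Mb
time-lapse clip: 12.936 Mbps × 419 s × 1.06 = 5745.4 Mb
wedding highlight reel: 33.226 Mbps × 416 s × 1.06 = 14651.3 Mb
Total: 115187.7 Mb = 14398.5 MB.
At 300 Mbps: 115187.7 / 300 = 384 s ≈ 6.4 minutes.

6 minutes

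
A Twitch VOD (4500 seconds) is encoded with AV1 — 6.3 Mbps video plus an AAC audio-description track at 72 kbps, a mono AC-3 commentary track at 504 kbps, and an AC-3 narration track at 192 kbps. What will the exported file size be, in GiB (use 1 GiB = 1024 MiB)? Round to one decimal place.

Audio total: 72 + 504 + 192 = 768 kbps = 0.768 Mbps.
Total bitrate: 6.3 + 0.768 = 7.068 Mbps.
Stream data: 7.068 Mbps × 4500 s = 31806.0 Mb.
31,806 Mb = 3,975,750,000 bytes ÷ 1,073,741,824 = 3.703 GiB.

3.7 GiB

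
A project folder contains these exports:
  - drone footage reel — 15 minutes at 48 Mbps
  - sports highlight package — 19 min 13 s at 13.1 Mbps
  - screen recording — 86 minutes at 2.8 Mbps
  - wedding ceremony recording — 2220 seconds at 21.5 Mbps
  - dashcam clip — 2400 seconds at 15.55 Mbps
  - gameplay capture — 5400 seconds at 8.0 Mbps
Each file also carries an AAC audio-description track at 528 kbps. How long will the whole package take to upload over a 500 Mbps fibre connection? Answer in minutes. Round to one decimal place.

Audio: 528 kbps = 0.528 Mbps.
drone footage reel: 48.528 Mbps × 900 s = 43675.2 Mb
sports highlight package: 13.628 Mbps × 1153 s = 15713.1 Mb
screen recording: 3.328 Mbps × 5160 s = 17172.5 Mb
wedding ceremony recording: 22.028 Mbps × 2220 s = 48902.2 Mb
dashcam clip: 16.078 Mbps × 2400 s = 38587.2 Mb
gameplay capture: 8.528 Mbps × 5400 s = 46051.2 Mb
Total: 210101.3 Mb = 26262.7 MB.
At 500 Mbps: 210101.3 / 500 = 420 s ≈ 7 minutes.

7.0 minutes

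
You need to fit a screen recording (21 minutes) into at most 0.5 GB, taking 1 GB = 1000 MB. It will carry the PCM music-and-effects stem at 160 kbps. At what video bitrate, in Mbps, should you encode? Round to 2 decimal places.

3.01 Mbps

Budget: 0.5 GB = 4000.0 Mb.
21 min = 1260 s
Total bitrate budget: 4000.0 Mb / 1260 s = 3.175 Mbps.
Audio: 160 kbps = 0.160 Mbps.
Video: 3.175 − 0.160 = 3.015 Mbps.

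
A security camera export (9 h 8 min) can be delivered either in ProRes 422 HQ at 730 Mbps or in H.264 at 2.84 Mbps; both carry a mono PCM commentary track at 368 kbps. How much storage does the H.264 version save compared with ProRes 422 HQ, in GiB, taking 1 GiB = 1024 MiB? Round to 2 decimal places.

9 h 8 min = 548 min = 32880 s
Audio: 368 kbps = 0.368 Mbps.
ProRes 422 HQ: 730.368 Mbps × 32880 s = 24014499.8 Mb = 2795.656 GiB.
H.264: 3.208 Mbps × 32880 s = 105479.0 Mb = 12.279 GiB.
Saving: 2795.656 − 12.279 = 2783.376 GiB.

2783.38 GiB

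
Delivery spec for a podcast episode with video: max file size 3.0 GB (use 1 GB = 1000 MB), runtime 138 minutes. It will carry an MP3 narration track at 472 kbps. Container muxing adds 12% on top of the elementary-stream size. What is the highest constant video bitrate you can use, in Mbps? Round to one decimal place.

Budget: 3.0 GB = 24000.0 Mb.
Stream payload after overhead: 24000.0 / 1.12 = 21428.6 Mb.
138 min = 8280 s
Total bitrate budget: 21428.6 Mb / 8280 s = 2.588 Mbps.
Audio: 472 kbps = 0.472 Mbps.
Video: 2.588 − 0.472 = 2.116 Mbps.

2.1 Mbps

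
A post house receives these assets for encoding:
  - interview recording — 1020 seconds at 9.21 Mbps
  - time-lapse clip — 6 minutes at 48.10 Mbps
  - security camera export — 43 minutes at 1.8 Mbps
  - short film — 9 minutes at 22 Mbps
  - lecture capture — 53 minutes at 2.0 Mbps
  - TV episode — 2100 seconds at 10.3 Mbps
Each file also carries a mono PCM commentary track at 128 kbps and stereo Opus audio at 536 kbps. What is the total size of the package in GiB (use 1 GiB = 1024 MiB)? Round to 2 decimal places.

Audio total: 128 + 536 = 664 kbps = 0.664 Mbps.
interview recording: 9.874 Mbps × 1020 s = 10071.5 Mb
time-lapse clip: 48.764 Mbps × 360 s = 17555.0 Mb
security camera export: 2.464 Mbps × 2580 s = 6357.1 Mb
short film: 22.664 Mbps × 540 s = 12238.6 Mb
lecture capture: 2.664 Mbps × 3180 s = 8471.5 Mb
TV episode: 10.964 Mbps × 2100 s = 23024.4 Mb
Total: 77718.1 Mb = 9714.8 MB.
= 9.048 GiB.

9.05 GiB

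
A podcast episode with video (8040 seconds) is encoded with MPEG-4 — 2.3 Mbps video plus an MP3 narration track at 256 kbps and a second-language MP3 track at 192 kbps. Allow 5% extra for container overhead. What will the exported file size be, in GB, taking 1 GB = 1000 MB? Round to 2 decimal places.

Audio total: 256 + 192 = 448 kbps = 0.448 Mbps.
Total bitrate: 2.3 + 0.448 = 2.748 Mbps.
Stream data: 2.748 Mbps × 8040 s = 22093.9 Mb.
With 5% container overhead: ×1.05.
23,199 Mb ÷ 8 = 2,900 MB → 2.900 GB.

2.90 GB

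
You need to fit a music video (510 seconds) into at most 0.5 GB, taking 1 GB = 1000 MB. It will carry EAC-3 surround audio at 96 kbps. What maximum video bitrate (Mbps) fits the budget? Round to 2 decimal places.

Budget: 0.5 GB = 4000.0 Mb.
Total bitrate budget: 4000.0 Mb / 510 s = 7.843 Mbps.
Audio: 96 kbps = 0.096 Mbps.
Video: 7.843 − 0.096 = 7.747 Mbps.

7.75 Mbps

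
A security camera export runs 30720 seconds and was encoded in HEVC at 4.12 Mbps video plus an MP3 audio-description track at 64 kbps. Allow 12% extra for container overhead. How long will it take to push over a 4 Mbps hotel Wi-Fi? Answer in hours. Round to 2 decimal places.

10.00 hours

Audio: 64 kbps = 0.064 Mbps.
Total bitrate: 4.184 Mbps.
File: 4.184 Mbps × 30720 s = 128532.5 Mb.
With 12% container overhead: ×1.12. → 143956.4 Mb.
At 4 Mbps: 143956.4 / 4 = 35989.1 s ≈ 10 hours.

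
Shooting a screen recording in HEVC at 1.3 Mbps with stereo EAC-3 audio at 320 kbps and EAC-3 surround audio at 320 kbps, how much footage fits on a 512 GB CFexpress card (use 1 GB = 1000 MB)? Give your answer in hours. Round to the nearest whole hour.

586 hours

Audio total: 320 + 320 = 640 kbps = 0.640 Mbps.
Total bitrate: 1.3 + 0.640 = 1.940 Mbps.
Capacity: 512 GB = 4,096,000 Mb.
Recording time: 4,096,000 / 1.940 = 2,111,340 s ≈ 586 hours.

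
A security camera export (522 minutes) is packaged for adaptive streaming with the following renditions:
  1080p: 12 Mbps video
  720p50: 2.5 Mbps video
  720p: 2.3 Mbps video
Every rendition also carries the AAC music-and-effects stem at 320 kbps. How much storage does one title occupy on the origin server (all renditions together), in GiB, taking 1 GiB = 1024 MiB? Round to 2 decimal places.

522 min = 31320 s
Audio: 320 kbps = 0.320 Mbps.
Sum of rendition bitrates: (12+0.320) + (2.5+0.320) + (2.3+0.320) = 17.760 Mbps.
× 31320 s = 556,243 Mb = 69,530 MB = 64.76 GiB.

64.76 GiB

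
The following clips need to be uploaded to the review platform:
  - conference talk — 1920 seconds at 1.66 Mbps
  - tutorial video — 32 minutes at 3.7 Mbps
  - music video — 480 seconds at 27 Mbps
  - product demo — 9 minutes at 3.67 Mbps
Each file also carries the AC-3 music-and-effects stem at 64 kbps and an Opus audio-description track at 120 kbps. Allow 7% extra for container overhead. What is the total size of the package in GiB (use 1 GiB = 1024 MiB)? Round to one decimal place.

Audio total: 64 + 120 = 184 kbps = 0.184 Mbps.
conference talk: 1.844 Mbps × 1920 s × 1.07 = 3788.3 Mb
tutorial video: 3.884 Mbps × 1920 s × 1.07 = 7979.3 Mb
music video: 27.184 Mbps × 480 s × 1.07 = 13961.7 Mb
product demo: 3.854 Mbps × 540 s × 1.07 = 2226.8 Mb
Total: 27956.1 Mb = 3494.5 MB.
= 3.255 GiB.

3.3 GiB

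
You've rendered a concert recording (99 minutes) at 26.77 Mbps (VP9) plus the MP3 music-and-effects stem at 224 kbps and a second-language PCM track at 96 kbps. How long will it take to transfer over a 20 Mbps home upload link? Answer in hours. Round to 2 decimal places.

2.23 hours

99 min = 5940 s
Audio total: 224 + 96 = 320 kbps = 0.320 Mbps.
Total bitrate: 27.090 Mbps.
File: 27.090 Mbps × 5940 s = 160914.6 Mb.
At 20 Mbps: 160914.6 / 20 = 8045.7 s ≈ 2.23 hours.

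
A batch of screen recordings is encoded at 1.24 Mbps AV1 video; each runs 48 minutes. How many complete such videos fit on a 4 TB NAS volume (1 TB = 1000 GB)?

48 min = 2880 s
Per item: 1.240 Mbps × 2880 s = 3,571 Mb = 446.4 MB.
Capacity: 4 TB = 32,000,000 Mb; 8960.57 items → 8960 complete.

8960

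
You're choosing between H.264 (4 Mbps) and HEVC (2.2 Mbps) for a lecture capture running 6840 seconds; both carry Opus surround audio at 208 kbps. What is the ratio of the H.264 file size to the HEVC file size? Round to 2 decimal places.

1.75

Audio: 208 kbps = 0.208 Mbps.
H.264: 4.208 Mbps × 6840 s = 28782.7 Mb = 3.598 GB.
HEVC: 2.408 Mbps × 6840 s = 16470.7 Mb = 2.059 GB.
Ratio: 3.598 / 2.059 = 1.748.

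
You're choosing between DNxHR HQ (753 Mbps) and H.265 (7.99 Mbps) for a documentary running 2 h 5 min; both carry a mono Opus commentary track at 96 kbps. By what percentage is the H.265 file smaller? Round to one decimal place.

2 h 5 min = 125 min = 7500 s
Audio: 96 kbps = 0.096 Mbps.
DNxHR HQ: 753.096 Mbps × 7500 s = 5648220.0 Mb = 706.028 GB.
H.265: 8.086 Mbps × 7500 s = 60645.0 Mb = 7.581 GB.
Reduction: (1 − 7.581/706.028) × 100 = 98.93%.

98.9%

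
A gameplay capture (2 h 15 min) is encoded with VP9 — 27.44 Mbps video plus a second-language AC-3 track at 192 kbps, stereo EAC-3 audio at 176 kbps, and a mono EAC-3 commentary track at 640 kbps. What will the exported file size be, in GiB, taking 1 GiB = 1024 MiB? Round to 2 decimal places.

2 h 15 min = 135 min = 8100 s
Audio total: 192 + 176 + 640 = 1008 kbps = 1.008 Mbps.
Total bitrate: 27.44 + 1.008 = 28.448 Mbps.
Stream data: 28.448 Mbps × 8100 s = 230428.8 Mb.
230,429 Mb = 28,803,600,000 bytes ÷ 1,073,741,824 = 26.83 GiB.

26.83 GiB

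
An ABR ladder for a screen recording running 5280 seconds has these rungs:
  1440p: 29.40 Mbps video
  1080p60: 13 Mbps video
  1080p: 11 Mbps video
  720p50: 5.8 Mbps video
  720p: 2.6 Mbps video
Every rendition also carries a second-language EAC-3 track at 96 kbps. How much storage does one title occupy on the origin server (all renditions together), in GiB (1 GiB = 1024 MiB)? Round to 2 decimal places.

Audio: 96 kbps = 0.096 Mbps.
Sum of rendition bitrates: (29.40+0.096) + (13+0.096) + (11+0.096) + (5.8+0.096) + (2.6+0.096) = 62.280 Mbps.
× 5280 s = 328,838 Mb = 41,105 MB = 38.28 GiB.

38.28 GiB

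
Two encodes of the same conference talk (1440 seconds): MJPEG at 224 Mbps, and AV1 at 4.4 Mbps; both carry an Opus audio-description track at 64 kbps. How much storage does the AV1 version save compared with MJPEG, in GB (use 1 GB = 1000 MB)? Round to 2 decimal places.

Audio: 64 kbps = 0.064 Mbps.
MJPEG: 224.064 Mbps × 1440 s = 322652.2 Mb = 40.332 GB.
AV1: 4.464 Mbps × 1440 s = 6428.2 Mb = 0.804 GB.
Saving: 40.332 − 0.804 = 39.528 GB.

39.53 GB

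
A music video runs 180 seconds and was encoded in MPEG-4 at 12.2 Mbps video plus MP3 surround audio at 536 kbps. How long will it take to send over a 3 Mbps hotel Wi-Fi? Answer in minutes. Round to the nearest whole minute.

Audio: 536 kbps = 0.536 Mbps.
Total bitrate: 12.736 Mbps.
File: 12.736 Mbps × 180 s = 2292.5 Mb.
At 3 Mbps: 2292.5 / 3 = 764.2 s ≈ 12.7 minutes.

13 minutes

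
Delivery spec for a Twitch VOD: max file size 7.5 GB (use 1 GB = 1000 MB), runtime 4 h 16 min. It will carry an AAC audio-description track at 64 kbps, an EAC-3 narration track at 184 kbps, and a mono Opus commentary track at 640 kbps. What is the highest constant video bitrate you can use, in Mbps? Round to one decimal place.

3.0 Mbps

Budget: 7.5 GB = 60000.0 Mb.
4 h 16 min = 256 min = 15360 s
Total bitrate budget: 60000.0 Mb / 15360 s = 3.906 Mbps.
Audio total: 64 + 184 + 640 = 888 kbps = 0.888 Mbps.
Video: 3.906 − 0.888 = 3.018 Mbps.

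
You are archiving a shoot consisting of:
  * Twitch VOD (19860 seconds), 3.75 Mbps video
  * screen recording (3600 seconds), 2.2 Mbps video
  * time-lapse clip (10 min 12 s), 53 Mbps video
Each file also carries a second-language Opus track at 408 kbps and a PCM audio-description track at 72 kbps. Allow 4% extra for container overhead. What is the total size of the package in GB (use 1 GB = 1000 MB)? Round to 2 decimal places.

Audio total: 408 + 72 = 480 kbps = 0.480 Mbps.
Twitch VOD: 4.230 Mbps × 19860 s × 1.04 = 87368.1 Mb
screen recording: 2.680 Mbps × 3600 s × 1.04 = 10033.9 Mb
time-lapse clip: 53.480 Mbps × 612 s × 1.04 = 34039.0 Mb
Total: 131441.0 Mb = 16430.1 MB.
= 16.43 GB.

16.43 GB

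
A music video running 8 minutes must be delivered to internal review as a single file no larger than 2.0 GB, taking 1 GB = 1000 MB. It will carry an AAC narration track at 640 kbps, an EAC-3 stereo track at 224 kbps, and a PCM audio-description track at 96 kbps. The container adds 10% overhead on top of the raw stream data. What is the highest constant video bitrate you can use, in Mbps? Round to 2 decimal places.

29.34 Mbps

Budget: 2.0 GB = 16000.0 Mb.
Stream payload after overhead: 16000.0 / 1.10 = 14545.5 Mb.
8 min = 480 s
Total bitrate budget: 14545.5 Mb / 480 s = 30.303 Mbps.
Audio total: 640 + 224 + 96 = 960 kbps = 0.960 Mbps.
Video: 30.303 − 0.960 = 29.343 Mbps.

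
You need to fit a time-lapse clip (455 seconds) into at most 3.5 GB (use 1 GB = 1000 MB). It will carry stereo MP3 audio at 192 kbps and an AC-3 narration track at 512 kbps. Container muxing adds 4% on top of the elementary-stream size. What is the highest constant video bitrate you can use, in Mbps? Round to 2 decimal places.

58.47 Mbps

Budget: 3.5 GB = 28000.0 Mb.
Stream payload after overhead: 28000.0 / 1.04 = 26923.1 Mb.
Total bitrate budget: 26923.1 Mb / 455 s = 59.172 Mbps.
Audio total: 192 + 512 = 704 kbps = 0.704 Mbps.
Video: 59.172 − 0.704 = 58.468 Mbps.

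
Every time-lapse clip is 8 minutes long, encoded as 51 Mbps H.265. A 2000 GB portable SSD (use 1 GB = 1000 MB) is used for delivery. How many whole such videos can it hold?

653

8 min = 480 s
Per item: 51.000 Mbps × 480 s = 24,480 Mb = 3,060 MB.
Capacity: 2000 GB = 16,000,000 Mb; 653.59 items → 653 complete.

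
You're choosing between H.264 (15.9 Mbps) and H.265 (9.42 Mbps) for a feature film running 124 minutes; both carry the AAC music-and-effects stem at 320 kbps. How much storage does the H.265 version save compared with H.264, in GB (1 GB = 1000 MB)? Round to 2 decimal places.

6.03 GB

124 min = 7440 s
Audio: 320 kbps = 0.320 Mbps.
H.264: 16.220 Mbps × 7440 s = 120676.8 Mb = 15.085 GB.
H.265: 9.740 Mbps × 7440 s = 72465.6 Mb = 9.058 GB.
Saving: 15.085 − 9.058 = 6.026 GB.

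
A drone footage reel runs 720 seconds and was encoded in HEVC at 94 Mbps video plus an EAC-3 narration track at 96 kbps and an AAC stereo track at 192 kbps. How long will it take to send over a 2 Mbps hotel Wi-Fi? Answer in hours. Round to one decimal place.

9.4 hours

Audio total: 96 + 192 = 288 kbps = 0.288 Mbps.
Total bitrate: 94.288 Mbps.
File: 94.288 Mbps × 720 s = 67887.4 Mb.
At 2 Mbps: 67887.4 / 2 = 33943.7 s ≈ 9.43 hours.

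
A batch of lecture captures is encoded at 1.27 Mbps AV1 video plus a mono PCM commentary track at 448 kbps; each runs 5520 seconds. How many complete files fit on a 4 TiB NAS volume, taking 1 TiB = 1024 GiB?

3710

Audio: 448 kbps = 0.448 Mbps.
Total bitrate: 1.718 Mbps.
Per item: 1.718 Mbps × 5520 s = 9,483 Mb = 1,185 MB.
Capacity: 4 TiB = 35,184,372 Mb; 3710.12 items → 3710 complete.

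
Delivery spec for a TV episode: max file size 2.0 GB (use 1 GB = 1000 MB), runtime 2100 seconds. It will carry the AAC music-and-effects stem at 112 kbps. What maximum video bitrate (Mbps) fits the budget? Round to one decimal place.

Budget: 2.0 GB = 16000.0 Mb.
Total bitrate budget: 16000.0 Mb / 2100 s = 7.619 Mbps.
Audio: 112 kbps = 0.112 Mbps.
Video: 7.619 − 0.112 = 7.507 Mbps.

7.5 Mbps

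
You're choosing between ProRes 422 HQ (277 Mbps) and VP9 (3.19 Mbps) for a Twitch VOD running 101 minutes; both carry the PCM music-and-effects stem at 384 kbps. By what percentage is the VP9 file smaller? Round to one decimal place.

101 min = 6060 s
Audio: 384 kbps = 0.384 Mbps.
ProRes 422 HQ: 277.384 Mbps × 6060 s = 1680947.0 Mb = 210.118 GB.
VP9: 3.574 Mbps × 6060 s = 21658.4 Mb = 2.707 GB.
Reduction: (1 − 2.707/210.118) × 100 = 98.71%.

98.7%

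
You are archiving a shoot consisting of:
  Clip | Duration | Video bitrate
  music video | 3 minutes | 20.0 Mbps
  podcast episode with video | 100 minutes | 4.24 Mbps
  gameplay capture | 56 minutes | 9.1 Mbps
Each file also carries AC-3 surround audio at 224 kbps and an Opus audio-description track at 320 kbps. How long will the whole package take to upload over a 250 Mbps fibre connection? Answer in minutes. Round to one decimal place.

4.3 minutes

Audio total: 224 + 320 = 544 kbps = 0.544 Mbps.
music video: 20.544 Mbps × 180 s = 3697.9 Mb
podcast episode with video: 4.784 Mbps × 6000 s = 28704.0 Mb
gameplay capture: 9.644 Mbps × 3360 s = 32403.8 Mb
Total: 64805.8 Mb = 8100.7 MB.
At 250 Mbps: 64805.8 / 250 = 259 s ≈ 4.32 minutes.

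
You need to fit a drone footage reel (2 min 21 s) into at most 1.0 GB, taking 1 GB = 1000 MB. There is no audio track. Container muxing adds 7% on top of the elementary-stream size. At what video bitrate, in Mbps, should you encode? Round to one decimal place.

53.0 Mbps

Budget: 1.0 GB = 8000.0 Mb.
Stream payload after overhead: 8000.0 / 1.07 = 7476.6 Mb.
2 min 21 s = 141 s
Total bitrate budget: 7476.6 Mb / 141 s = 53.026 Mbps.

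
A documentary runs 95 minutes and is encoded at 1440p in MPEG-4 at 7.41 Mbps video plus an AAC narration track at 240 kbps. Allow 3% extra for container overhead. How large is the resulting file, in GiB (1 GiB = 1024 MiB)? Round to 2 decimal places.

95 min = 5700 s
Audio: 240 kbps = 0.240 Mbps.
Total bitrate: 7.41 + 0.240 = 7.650 Mbps.
Stream data: 7.650 Mbps × 5700 s = 43605.0 Mb.
With 3% container overhead: ×1.03.
44,913 Mb = 5,614,143,750 bytes ÷ 1,073,741,824 = 5.229 GiB.

5.23 GiB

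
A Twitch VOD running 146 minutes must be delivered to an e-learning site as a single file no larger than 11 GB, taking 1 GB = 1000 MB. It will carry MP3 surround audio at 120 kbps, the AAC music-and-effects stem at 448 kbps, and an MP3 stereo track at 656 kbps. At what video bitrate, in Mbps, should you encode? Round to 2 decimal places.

8.82 Mbps

Budget: 11 GB = 88000.0 Mb.
146 min = 8760 s
Total bitrate budget: 88000.0 Mb / 8760 s = 10.046 Mbps.
Audio total: 120 + 448 + 656 = 1224 kbps = 1.224 Mbps.
Video: 10.046 − 1.224 = 8.822 Mbps.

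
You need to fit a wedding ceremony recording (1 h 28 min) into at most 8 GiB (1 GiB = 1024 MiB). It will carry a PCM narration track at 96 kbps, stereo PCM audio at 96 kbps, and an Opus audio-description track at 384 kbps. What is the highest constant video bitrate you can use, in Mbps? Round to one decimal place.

Budget: 8 GiB = 68719.5 Mb.
1 h 28 min = 88 min = 5280 s
Total bitrate budget: 68719.5 Mb / 5280 s = 13.015 Mbps.
Audio total: 96 + 96 + 384 = 576 kbps = 0.576 Mbps.
Video: 13.015 − 0.576 = 12.439 Mbps.

12.4 Mbps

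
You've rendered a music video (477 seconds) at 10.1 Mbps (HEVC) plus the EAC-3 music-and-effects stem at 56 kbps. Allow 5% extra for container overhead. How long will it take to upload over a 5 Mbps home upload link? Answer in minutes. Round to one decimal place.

17.0 minutes

Audio: 56 kbps = 0.056 Mbps.
Total bitrate: 10.156 Mbps.
File: 10.156 Mbps × 477 s = 4844.4 Mb.
With 5% container overhead: ×1.05. → 5086.6 Mb.
At 5 Mbps: 5086.6 / 5 = 1017.3 s ≈ 17 minutes.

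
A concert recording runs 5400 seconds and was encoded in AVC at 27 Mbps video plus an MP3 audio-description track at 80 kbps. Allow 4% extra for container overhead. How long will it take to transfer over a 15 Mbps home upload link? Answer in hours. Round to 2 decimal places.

Audio: 80 kbps = 0.080 Mbps.
Total bitrate: 27.080 Mbps.
File: 27.080 Mbps × 5400 s = 146232.0 Mb.
With 4% container overhead: ×1.04. → 152081.3 Mb.
At 15 Mbps: 152081.3 / 15 = 10138.8 s ≈ 2.82 hours.

2.82 hours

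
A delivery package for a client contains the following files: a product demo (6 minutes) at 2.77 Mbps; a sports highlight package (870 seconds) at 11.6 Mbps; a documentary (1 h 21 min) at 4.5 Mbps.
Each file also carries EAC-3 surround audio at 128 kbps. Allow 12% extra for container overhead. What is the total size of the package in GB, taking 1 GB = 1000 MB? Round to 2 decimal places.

4.72 GB

Audio: 128 kbps = 0.128 Mbps.
product demo: 2.898 Mbps × 360 s × 1.12 = 1168.5 Mb
sports highlight package: 11.728 Mbps × 870 s × 1.12 = 11427.8 Mb
documentary: 4.628 Mbps × 4860 s × 1.12 = 25191.1 Mb
Total: 37787.4 Mb = 4723.4 MB.
= 4.723 GB.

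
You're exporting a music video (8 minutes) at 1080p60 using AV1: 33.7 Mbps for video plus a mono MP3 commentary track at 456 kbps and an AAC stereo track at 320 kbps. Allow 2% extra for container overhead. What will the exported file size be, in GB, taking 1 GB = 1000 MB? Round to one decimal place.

2.1 GB

8 min = 480 s
Audio total: 456 + 320 = 776 kbps = 0.776 Mbps.
Total bitrate: 33.7 + 0.776 = 34.476 Mbps.
Stream data: 34.476 Mbps × 480 s = 16548.5 Mb.
With 2% container overhead: ×1.02.
16,879 Mb ÷ 8 = 2,110 MB → 2.110 GB.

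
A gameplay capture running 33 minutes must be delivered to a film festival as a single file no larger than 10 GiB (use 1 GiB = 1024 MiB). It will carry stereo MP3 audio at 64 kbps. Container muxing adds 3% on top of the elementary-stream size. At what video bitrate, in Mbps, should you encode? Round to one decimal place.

Budget: 10 GiB = 85899.3 Mb.
Stream payload after overhead: 85899.3 / 1.03 = 83397.4 Mb.
33 min = 1980 s
Total bitrate budget: 83397.4 Mb / 1980 s = 42.120 Mbps.
Audio: 64 kbps = 0.064 Mbps.
Video: 42.120 − 0.064 = 42.056 Mbps.

42.1 Mbps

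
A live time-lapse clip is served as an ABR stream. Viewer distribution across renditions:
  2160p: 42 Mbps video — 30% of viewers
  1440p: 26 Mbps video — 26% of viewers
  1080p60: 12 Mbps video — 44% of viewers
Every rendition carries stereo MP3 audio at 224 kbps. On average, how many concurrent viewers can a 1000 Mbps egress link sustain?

40

Audio: 224 kbps = 0.224 Mbps.
Average per-viewer bitrate: 0.30×42.224 + 0.26×26.224 + 0.44×12.224 = 24.864 Mbps.
1000 Mbps = 1,000 Mbps; 1,000 / 24.864 = 40.22 → 40.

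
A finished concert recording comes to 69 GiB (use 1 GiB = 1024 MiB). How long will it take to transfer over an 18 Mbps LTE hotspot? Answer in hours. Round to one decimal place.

9.1 hours

File: 69 GiB = 592705.5 Mb.
At 18 Mbps: 592705.5 / 18 = 32928.1 s ≈ 9.15 hours.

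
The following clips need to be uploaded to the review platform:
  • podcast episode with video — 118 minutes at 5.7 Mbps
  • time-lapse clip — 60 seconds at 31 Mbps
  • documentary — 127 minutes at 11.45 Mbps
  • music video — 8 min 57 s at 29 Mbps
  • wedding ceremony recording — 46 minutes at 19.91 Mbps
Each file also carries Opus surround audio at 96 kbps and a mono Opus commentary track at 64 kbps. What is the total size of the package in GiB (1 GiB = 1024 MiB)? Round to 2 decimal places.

Audio total: 96 + 64 = 160 kbps = 0.160 Mbps.
podcast episode with video: 5.860 Mbps × 7080 s = 41488.8 Mb
time-lapse clip: 31.160 Mbps × 60 s = 1869.6 Mb
documentary: 11.610 Mbps × 7620 s = 88468.2 Mb
music video: 29.160 Mbps × 537 s = 15658.9 Mb
wedding ceremony recording: 20.070 Mbps × 2760 s = 55393.2 Mb
Total: 202878.7 Mb = 25359.8 MB.
= 23.62 GiB.

23.62 GiB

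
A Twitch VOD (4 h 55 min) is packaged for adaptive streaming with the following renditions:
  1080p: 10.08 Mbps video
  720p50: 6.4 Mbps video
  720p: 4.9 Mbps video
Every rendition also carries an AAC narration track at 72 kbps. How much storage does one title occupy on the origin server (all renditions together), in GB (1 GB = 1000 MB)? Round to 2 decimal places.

4 h 55 min = 295 min = 17700 s
Audio: 72 kbps = 0.072 Mbps.
Sum of rendition bitrates: (10.08+0.072) + (6.4+0.072) + (4.9+0.072) = 21.596 Mbps.
× 17700 s = 382,249 Mb = 47,781 MB = 47.78 GB.

47.78 GB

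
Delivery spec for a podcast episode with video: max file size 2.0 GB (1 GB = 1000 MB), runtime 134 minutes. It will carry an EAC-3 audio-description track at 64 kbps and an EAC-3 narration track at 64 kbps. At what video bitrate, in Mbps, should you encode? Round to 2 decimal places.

1.86 Mbps

Budget: 2.0 GB = 16000.0 Mb.
134 min = 8040 s
Total bitrate budget: 16000.0 Mb / 8040 s = 1.990 Mbps.
Audio total: 64 + 64 = 128 kbps = 0.128 Mbps.
Video: 1.990 − 0.128 = 1.862 Mbps.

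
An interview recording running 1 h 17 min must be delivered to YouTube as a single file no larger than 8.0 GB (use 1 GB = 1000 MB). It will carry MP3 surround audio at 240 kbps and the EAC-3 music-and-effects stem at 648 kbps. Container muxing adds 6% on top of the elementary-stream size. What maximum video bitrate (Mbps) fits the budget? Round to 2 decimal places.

Budget: 8.0 GB = 64000.0 Mb.
Stream payload after overhead: 64000.0 / 1.06 = 60377.4 Mb.
1 h 17 min = 77 min = 4620 s
Total bitrate budget: 60377.4 Mb / 4620 s = 13.069 Mbps.
Audio total: 240 + 648 = 888 kbps = 0.888 Mbps.
Video: 13.069 − 0.888 = 12.181 Mbps.

12.18 Mbps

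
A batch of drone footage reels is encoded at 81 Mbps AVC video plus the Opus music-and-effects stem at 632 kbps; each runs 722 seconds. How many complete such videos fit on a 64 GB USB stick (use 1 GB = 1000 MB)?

8

Audio: 632 kbps = 0.632 Mbps.
Total bitrate: 81.632 Mbps.
Per item: 81.632 Mbps × 722 s = 58,938 Mb = 7,367 MB.
Capacity: 64 GB = 512,000 Mb; 8.69 items → 8 complete.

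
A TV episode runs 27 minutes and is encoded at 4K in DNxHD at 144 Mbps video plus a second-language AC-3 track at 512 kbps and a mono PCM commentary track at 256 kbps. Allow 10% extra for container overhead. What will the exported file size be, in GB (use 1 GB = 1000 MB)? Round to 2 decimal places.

27 min = 1620 s
Audio total: 512 + 256 = 768 kbps = 0.768 Mbps.
Total bitrate: 144 + 0.768 = 144.768 Mbps.
Stream data: 144.768 Mbps × 1620 s = 234524.2 Mb.
With 10% container overhead: ×1.10.
257,977 Mb ÷ 8 = 32,247 MB → 32.25 GB.

32.25 GB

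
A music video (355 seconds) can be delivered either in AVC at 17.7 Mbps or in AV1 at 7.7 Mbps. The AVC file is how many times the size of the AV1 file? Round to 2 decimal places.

2.30

AVC: 17.700 Mbps × 355 s = 6283.5 Mb = 0.785 GB.
AV1: 7.700 Mbps × 355 s = 2733.5 Mb = 0.342 GB.
Ratio: 0.785 / 0.342 = 2.299.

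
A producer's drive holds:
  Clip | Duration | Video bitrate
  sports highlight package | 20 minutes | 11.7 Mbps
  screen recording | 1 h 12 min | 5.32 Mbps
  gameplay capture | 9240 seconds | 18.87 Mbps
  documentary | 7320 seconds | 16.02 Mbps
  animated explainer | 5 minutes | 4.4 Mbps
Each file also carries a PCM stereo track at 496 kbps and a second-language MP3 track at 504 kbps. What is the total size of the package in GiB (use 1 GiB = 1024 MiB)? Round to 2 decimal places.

Audio total: 496 + 504 = 1000 kbps = 1.000 Mbps.
sports highlight package: 12.700 Mbps × 1200 s = 15240.0 Mb
screen recording: 6.320 Mbps × 4320 s = 27302.4 Mb
gameplay capture: 19.870 Mbps × 9240 s = 183598.8 Mb
documentary: 17.020 Mbps × 7320 s = 124586.4 Mb
animated explainer: 5.400 Mbps × 300 s = 1620.0 Mb
Total: 352347.6 Mb = 44043.4 MB.
= 41.02 GiB.

41.02 GiB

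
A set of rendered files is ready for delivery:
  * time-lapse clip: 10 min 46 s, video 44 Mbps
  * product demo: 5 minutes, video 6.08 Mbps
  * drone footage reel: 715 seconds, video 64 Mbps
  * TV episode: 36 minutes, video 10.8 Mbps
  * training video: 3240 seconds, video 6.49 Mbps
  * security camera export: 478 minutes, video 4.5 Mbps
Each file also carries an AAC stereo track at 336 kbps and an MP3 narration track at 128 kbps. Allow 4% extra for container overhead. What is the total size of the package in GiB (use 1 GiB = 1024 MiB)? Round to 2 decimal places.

32.21 GiB

Audio total: 336 + 128 = 464 kbps = 0.464 Mbps.
time-lapse clip: 44.464 Mbps × 646 s × 1.04 = 29872.7 Mb
product demo: 6.544 Mbps × 300 s × 1.04 = 2041.7 Mb
drone footage reel: 64.464 Mbps × 715 s × 1.04 = 47935.4 Mb
TV episode: 11.264 Mbps × 2160 s × 1.04 = 25303.4 Mb
training video: 6.954 Mbps × 3240 s × 1.04 = 23432.2 Mb
security camera export: 4.964 Mbps × 28680 s × 1.04 = 148062.2 Mb
Total: 276647.7 Mb = 34581.0 MB.
= 32.21 GiB.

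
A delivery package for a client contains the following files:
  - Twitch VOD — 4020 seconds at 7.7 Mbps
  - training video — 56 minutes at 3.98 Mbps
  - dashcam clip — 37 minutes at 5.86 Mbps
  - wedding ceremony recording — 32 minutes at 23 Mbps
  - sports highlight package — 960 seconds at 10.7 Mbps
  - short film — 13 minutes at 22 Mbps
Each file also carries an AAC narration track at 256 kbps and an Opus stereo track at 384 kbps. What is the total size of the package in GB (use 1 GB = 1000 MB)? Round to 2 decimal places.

Audio total: 256 + 384 = 640 kbps = 0.640 Mbps.
Twitch VOD: 8.340 Mbps × 4020 s = 33526.8 Mb
training video: 4.620 Mbps × 3360 s = 15523.2 Mb
dashcam clip: 6.500 Mbps × 2220 s = 14430.0 Mb
wedding ceremony recording: 23.640 Mbps × 1920 s = 45388.8 Mb
sports highlight package: 11.340 Mbps × 960 s = 10886.4 Mb
short film: 22.640 Mbps × 780 s = 17659.2 Mb
Total: 137414.4 Mb = 17176.8 MB.
= 17.18 GB.

17.18 GB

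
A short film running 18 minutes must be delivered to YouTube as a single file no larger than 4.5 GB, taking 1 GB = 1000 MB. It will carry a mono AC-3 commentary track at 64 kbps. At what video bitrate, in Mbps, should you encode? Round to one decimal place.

Budget: 4.5 GB = 36000.0 Mb.
18 min = 1080 s
Total bitrate budget: 36000.0 Mb / 1080 s = 33.333 Mbps.
Audio: 64 kbps = 0.064 Mbps.
Video: 33.333 − 0.064 = 33.269 Mbps.

33.3 Mbps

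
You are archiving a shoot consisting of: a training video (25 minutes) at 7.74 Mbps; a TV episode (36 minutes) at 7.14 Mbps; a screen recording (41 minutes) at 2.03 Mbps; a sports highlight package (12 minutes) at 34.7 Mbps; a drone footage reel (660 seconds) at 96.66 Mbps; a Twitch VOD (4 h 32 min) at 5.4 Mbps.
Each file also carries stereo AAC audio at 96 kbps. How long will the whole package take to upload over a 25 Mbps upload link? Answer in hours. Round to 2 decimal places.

Audio: 96 kbps = 0.096 Mbps.
training video: 7.836 Mbps × 1500 s = 11754.0 Mb
TV episode: 7.236 Mbps × 2160 s = 15629.8 Mb
screen recording: 2.126 Mbps × 2460 s = 5230.0 Mb
sports highlight package: 34.796 Mbps × 720 s = 25053.1 Mb
drone footage reel: 96.756 Mbps × 660 s = 63859.0 Mb
Twitch VOD: 5.496 Mbps × 16320 s = 89694.7 Mb
Total: 211220.5 Mb = 26402.6 MB.
At 25 Mbps: 211220.5 / 25 = 8449 s ≈ 2.35 hours.

2.35 hours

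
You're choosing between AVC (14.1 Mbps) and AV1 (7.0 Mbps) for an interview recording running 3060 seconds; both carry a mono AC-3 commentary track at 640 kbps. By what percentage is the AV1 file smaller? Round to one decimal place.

Audio: 640 kbps = 0.640 Mbps.
AVC: 14.740 Mbps × 3060 s = 45104.4 Mb = 5.251 GiB.
AV1: 7.640 Mbps × 3060 s = 23378.4 Mb = 2.722 GiB.
Reduction: (1 − 2.722/5.251) × 100 = 48.17%.

48.2%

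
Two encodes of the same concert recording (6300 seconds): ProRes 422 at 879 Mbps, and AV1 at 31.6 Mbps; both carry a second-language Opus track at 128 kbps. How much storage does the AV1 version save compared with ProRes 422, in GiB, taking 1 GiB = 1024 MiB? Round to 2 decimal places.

621.50 GiB

Audio: 128 kbps = 0.128 Mbps.
ProRes 422: 879.128 Mbps × 6300 s = 5538506.4 Mb = 644.767 GiB.
AV1: 31.728 Mbps × 6300 s = 199886.4 Mb = 23.270 GiB.
Saving: 644.767 − 23.270 = 621.497 GiB.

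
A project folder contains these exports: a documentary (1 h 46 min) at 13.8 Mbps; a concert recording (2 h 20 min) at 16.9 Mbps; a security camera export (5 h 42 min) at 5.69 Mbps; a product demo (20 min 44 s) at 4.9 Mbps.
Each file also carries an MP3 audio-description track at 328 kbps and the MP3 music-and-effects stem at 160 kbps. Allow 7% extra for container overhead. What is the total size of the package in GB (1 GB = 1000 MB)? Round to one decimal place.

49.5 GB

Audio total: 328 + 160 = 488 kbps = 0.488 Mbps.
documentary: 14.288 Mbps × 6360 s × 1.07 = 97232.7 Mb
concert recording: 17.388 Mbps × 8400 s × 1.07 = 156283.3 Mb
security camera export: 6.178 Mbps × 20520 s × 1.07 = 135646.6 Mb
product demo: 5.388 Mbps × 1244 s × 1.07 = 7171.9 Mb
Total: 396334.5 Mb = 49541.8 MB.
= 49.54 GB.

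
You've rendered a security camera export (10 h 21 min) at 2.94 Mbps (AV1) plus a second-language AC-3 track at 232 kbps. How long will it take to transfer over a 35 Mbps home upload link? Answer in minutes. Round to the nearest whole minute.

56 minutes

10 h 21 min = 621 min = 37260 s
Audio: 232 kbps = 0.232 Mbps.
Total bitrate: 3.172 Mbps.
File: 3.172 Mbps × 37260 s = 118188.7 Mb.
At 35 Mbps: 118188.7 / 35 = 3376.8 s ≈ 56.3 minutes.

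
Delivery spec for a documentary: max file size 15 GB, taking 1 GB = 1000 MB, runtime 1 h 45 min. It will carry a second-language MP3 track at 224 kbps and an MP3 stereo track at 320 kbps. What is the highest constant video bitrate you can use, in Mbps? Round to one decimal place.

Budget: 15 GB = 120000.0 Mb.
1 h 45 min = 105 min = 6300 s
Total bitrate budget: 120000.0 Mb / 6300 s = 19.048 Mbps.
Audio total: 224 + 320 = 544 kbps = 0.544 Mbps.
Video: 19.048 − 0.544 = 18.504 Mbps.

18.5 Mbps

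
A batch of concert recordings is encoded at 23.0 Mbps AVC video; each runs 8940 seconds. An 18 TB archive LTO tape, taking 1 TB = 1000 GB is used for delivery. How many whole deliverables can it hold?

Per item: 23.000 Mbps × 8940 s = 205,620 Mb = 25,702 MB.
Capacity: 18 TB = 144,000,000 Mb; 700.32 items → 700 complete.

700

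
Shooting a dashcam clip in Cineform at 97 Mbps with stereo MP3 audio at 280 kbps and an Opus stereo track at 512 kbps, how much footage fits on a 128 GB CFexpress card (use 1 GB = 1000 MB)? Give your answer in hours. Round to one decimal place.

2.9 hours

Audio total: 280 + 512 = 792 kbps = 0.792 Mbps.
Total bitrate: 97 + 0.792 = 97.792 Mbps.
Capacity: 128 GB = 1,024,000 Mb.
Recording time: 1,024,000 / 97.792 = 10,471 s ≈ 2.91 hours.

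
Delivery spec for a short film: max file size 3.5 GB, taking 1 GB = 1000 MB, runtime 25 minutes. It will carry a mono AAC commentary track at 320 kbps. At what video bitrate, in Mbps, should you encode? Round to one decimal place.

18.3 Mbps

Budget: 3.5 GB = 28000.0 Mb.
25 min = 1500 s
Total bitrate budget: 28000.0 Mb / 1500 s = 18.667 Mbps.
Audio: 320 kbps = 0.320 Mbps.
Video: 18.667 − 0.320 = 18.347 Mbps.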